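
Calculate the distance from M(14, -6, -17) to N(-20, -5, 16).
d = √[(-34)² + (1)² + (33)²] = √2246 = 47.39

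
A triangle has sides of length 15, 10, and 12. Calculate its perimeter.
Perimeter = sum of all sides
Perimeter = 15 + 10 + 12
Perimeter = 37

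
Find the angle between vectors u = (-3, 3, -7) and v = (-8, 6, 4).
u·v = 14, |u|² = 67, |v|² = 116
cos θ = 14/√7772 ≈ 0.1588
θ ≈ 80.86°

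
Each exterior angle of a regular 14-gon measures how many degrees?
Exterior angle of a regular n-gon = 360/n
Exterior angle = 360/14
Exterior angle = 25.71 degrees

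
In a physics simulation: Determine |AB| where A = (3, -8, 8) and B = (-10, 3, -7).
d = √[(-13)² + (11)² + (-15)²] = √515 = 22.69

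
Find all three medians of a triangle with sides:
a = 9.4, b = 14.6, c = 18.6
Using m_x = ½√(2y² + 2z² - x²):
m_a = ½√(2·14.6² + 2·18.6² - 9.4²) = ½√1029.88 = 16.05
m_b = ½√(2·9.4² + 2·18.6² - 14.6²) = ½√655.48 = 12.8
m_c = ½√(2·9.4² + 2·14.6² - 18.6²) = ½√257.08 = 8.017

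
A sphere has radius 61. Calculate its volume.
Volume = (4/3) * pi * r³
Volume = (4/3) * pi * 61³
Volume = (4/3) * pi * 226981
Volume = 950775.79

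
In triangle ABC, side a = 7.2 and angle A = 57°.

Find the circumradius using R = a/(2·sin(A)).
R = a/(2·sin(A)) = 7.2/(2·sin(57°))
R = 7.2/(2·0.838671) = 7.2/1.677341 = 4.293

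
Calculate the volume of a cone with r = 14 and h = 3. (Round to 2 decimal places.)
Volume = (1/3) * pi * r² * h
Volume = (1/3) * pi * 14² * 3
Volume = (1/3) * pi * 196 * 3
Volume = (1/3) * pi * 588
Volume = 615.75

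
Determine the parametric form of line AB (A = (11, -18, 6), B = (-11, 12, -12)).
Direction vector d = B - A = (-22, 30, -18)
x = 11 - 22t, y = -18 + 30t, z = 6 - 18t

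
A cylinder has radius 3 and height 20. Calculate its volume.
Volume = pi * r² * h
Volume = pi * 3² * 20
Volume = pi * 9 * 20
Volume = pi * 180
Volume = 565.49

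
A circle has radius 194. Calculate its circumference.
Circumference = 2 * pi * r
Circumference = 2 * pi * 194
Circumference = 1218.94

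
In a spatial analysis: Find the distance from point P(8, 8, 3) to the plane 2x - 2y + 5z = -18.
d = |2(8) + (-2)(8) + 5(3) - (-18)| / √(2² + (-2)² + 5²) = 33/√33 = 5.745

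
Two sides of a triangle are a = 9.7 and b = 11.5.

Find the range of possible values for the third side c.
By the triangle inequality: |a - b| < c < a + b
|9.7 - 11.5| < c < 9.7 + 11.5
1.8 < c < 21.2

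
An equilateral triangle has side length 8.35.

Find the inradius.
For an equilateral triangle, r = s/(2√3) where s is the side.
r = 8.35/(2√3) = 8.35/3.464102 = 2.41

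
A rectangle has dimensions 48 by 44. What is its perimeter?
Perimeter = 2 * (length + width)
Perimeter = 2 * (48 + 44)
Perimeter = 2 * 92
Perimeter = 184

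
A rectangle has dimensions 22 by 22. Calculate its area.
Area = length * width
Area = 22 * 22
Area = 484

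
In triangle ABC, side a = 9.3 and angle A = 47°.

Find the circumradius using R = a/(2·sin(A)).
R = a/(2·sin(A)) = 9.3/(2·sin(47°))
R = 9.3/(2·0.731354) = 9.3/1.462707 = 6.358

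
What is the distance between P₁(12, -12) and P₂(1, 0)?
Using the distance formula: d = sqrt((x₂-x₁)² + (y₂-y₁)²)
dx = 1 - 12 = -11
dy = 0 - (-12) = 12
d = sqrt((-11)² + 12²) = sqrt(121 + 144) = sqrt(265) = 16.28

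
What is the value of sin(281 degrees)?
sin(281 degrees) = -0.9816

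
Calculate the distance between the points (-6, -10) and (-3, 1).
Using the distance formula: d = sqrt((x₂-x₁)² + (y₂-y₁)²)
dx = (-3) - (-6) = 3
dy = 1 - (-10) = 11
d = sqrt(3² + 11²) = sqrt(9 + 121) = sqrt(130) = 11.40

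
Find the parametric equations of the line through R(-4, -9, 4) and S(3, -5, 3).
Direction vector d = S - R = (7, 4, -1)
x = -4 + 7t, y = -9 + 4t, z = 4 - t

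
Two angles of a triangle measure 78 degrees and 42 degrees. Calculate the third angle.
Sum of angles in a triangle = 180 degrees
Third angle = 180 - 78 - 42
Third angle = 60 degrees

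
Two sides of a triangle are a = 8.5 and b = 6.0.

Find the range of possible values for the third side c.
By the triangle inequality: |a - b| < c < a + b
|8.5 - 6.0| < c < 8.5 + 6.0
2.5 < c < 14.5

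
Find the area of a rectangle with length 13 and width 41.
Area = length * width
Area = 13 * 41
Area = 533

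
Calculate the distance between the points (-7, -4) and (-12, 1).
Using the distance formula: d = sqrt((x₂-x₁)² + (y₂-y₁)²)
dx = (-12) - (-7) = -5
dy = 1 - (-4) = 5
d = sqrt((-5)² + 5²) = sqrt(25 + 25) = sqrt(50) = 7.07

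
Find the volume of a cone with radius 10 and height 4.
Volume = (1/3) * pi * r² * h
Volume = (1/3) * pi * 10² * 4
Volume = (1/3) * pi * 100 * 4
Volume = (1/3) * pi * 400
Volume = 418.88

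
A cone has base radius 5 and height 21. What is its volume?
Volume = (1/3) * pi * r² * h
Volume = (1/3) * pi * 5² * 21
Volume = (1/3) * pi * 25 * 21
Volume = (1/3) * pi * 525
Volume = 549.78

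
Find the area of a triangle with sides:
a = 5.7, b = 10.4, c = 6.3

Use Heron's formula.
s = (a+b+c)/2 = (5.7+10.4+6.3)/2 = 11.2
A = √(s(s-a)(s-b)(s-c)) = √(11.2·5.5·0.8·4.9)
A = √241.472 = 15.54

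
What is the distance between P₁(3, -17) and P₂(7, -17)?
Using the distance formula: d = sqrt((x₂-x₁)² + (y₂-y₁)²)
dx = 7 - 3 = 4
dy = (-17) - (-17) = 0
d = sqrt(4² + 0²) = sqrt(16 + 0) = sqrt(16) = 4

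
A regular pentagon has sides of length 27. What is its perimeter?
Perimeter = number of sides * side length
Perimeter = 5 * 27
Perimeter = 135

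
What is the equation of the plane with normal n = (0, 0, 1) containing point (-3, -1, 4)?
d = n·P = (0)(-3) + (0)(-1) + (1)(4) = 4
Plane: z = 4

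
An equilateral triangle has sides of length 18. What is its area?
Area = (sqrt(3)/4) * s²
Area = (sqrt(3)/4) * 18²
Area = (sqrt(3)/4) * 324
Area = 140.30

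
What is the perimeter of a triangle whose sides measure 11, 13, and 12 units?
Perimeter = sum of all sides
Perimeter = 11 + 13 + 12
Perimeter = 36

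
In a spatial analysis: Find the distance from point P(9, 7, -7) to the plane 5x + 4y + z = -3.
d = |5(9) + 4(7) + 1(-7) - (-3)| / √(5² + 4² + 1²) = 69/√42 = 10.65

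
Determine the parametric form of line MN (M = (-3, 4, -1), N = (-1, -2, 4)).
Direction vector d = N - M = (2, -6, 5)
x = -3 + 2t, y = 4 - 6t, z = -1 + 5t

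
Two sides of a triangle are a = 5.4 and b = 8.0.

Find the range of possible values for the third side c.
By the triangle inequality: |a - b| < c < a + b
|5.4 - 8.0| < c < 5.4 + 8.0
2.6 < c < 13.4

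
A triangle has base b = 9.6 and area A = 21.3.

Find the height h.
A = ½bh  →  h = 2A/b
h = 2·21.3/9.6 = 4.438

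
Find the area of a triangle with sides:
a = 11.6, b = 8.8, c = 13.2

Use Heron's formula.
s = (a+b+c)/2 = (11.6+8.8+13.2)/2 = 16.8
A = √(s(s-a)(s-b)(s-c)) = √(16.8·5.2·8·3.6)
A = √2515.97 = 50.16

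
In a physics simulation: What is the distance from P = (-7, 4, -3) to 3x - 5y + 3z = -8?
d = |3(-7) + (-5)(4) + 3(-3) - (-8)| / √(3² + (-5)² + 3²) = 42/√43 = 6.405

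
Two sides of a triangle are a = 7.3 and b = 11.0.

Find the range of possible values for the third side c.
By the triangle inequality: |a - b| < c < a + b
|7.3 - 11.0| < c < 7.3 + 11.0
3.7 < c < 18.3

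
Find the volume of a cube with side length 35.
Volume = s³
Volume = 35³
Volume = 42875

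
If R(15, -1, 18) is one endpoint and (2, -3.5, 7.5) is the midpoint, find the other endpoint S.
S = (2×2 - 15, 2×(-3.5) - (-1), 2×7.5 - 18) = (-11, -6, -3)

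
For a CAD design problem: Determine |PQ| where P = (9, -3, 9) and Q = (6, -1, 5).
d = √[(-3)² + (2)² + (-4)²] = √29 = 5.385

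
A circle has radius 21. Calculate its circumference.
Circumference = 2 * pi * r
Circumference = 2 * pi * 21
Circumference = 131.95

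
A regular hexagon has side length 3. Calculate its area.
For a regular 6-gon with side length s = 3:
Apothem a = s / (2*tan(pi/6)) = 3 / (2*tan(pi/6)) ≈ 2.5981
Perimeter P = 6 * 3 = 18
Area = (1/2) * P * a = (1/2) * 18 * 2.5981 = 23.38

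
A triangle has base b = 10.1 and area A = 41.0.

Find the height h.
A = ½bh  →  h = 2A/b
h = 2·41.0/10.1 = 8.119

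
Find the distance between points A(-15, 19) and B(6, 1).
Using the distance formula: d = sqrt((x₂-x₁)² + (y₂-y₁)²)
dx = 6 - (-15) = 21
dy = 1 - 19 = -18
d = sqrt(21² + (-18)²) = sqrt(441 + 324) = sqrt(765) = 27.66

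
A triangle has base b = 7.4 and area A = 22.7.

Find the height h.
A = ½bh  →  h = 2A/b
h = 2·22.7/7.4 = 6.135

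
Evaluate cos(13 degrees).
cos(13 degrees) = 0.9744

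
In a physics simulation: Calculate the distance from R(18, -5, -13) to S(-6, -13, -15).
d = √[(-24)² + (-8)² + (-2)²] = √644 = 25.38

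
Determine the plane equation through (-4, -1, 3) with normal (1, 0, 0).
d = n·P = (1)(-4) + (0)(-1) + (0)(3) = -4
Plane: x = -4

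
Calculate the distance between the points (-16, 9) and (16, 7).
Using the distance formula: d = sqrt((x₂-x₁)² + (y₂-y₁)²)
dx = 16 - (-16) = 32
dy = 7 - 9 = -2
d = sqrt(32² + (-2)²) = sqrt(1024 + 4) = sqrt(1028) = 32.06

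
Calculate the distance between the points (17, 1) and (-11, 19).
Using the distance formula: d = sqrt((x₂-x₁)² + (y₂-y₁)²)
dx = (-11) - 17 = -28
dy = 19 - 1 = 18
d = sqrt((-28)² + 18²) = sqrt(784 + 324) = sqrt(1108) = 33.29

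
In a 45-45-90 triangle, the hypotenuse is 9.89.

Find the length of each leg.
In a 45-45-90 triangle, hypotenuse = leg·√2  →  leg = hypotenuse/√2
leg = 9.89/√2 = 6.993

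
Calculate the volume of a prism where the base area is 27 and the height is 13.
Volume = base area * height
Volume = 27 * 13
Volume = 351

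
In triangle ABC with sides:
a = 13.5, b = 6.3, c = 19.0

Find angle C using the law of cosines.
cos(C) = (a² + b² - c²)/(2ab)
cos(C) = (13.5² + 6.3² - 19.0²)/(2·13.5·6.3) = -139.06/170.1 = -0.817519
C = arccos(-0.817519) = 144.8°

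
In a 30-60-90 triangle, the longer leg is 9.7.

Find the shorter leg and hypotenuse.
In a 30-60-90 triangle, sides are in ratio 1 : √3 : 2.
Long leg = short leg·√3  →  short leg = 9.7/√3 = 5.6
Hypotenuse = 2·(short leg) = 2·9.7/√3 = 11.2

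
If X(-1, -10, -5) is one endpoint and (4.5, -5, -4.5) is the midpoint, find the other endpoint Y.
Y = (2×4.5 - (-1), 2×(-5) - (-10), 2×(-4.5) - (-5)) = (10, 0, -4)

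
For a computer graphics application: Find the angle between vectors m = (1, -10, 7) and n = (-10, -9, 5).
m·n = 115, |m|² = 150, |n|² = 206
cos θ = 115/√30900 ≈ 0.6542
θ ≈ 49.14°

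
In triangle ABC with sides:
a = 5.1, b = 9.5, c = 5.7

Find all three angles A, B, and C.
By the law of cosines:
cos(A) = (b² + c² - a²)/(2bc) = 0.893167  →  A = 26.73°
cos(B) = (a² + c² - b²)/(2ac) = -0.546096  →  B = 123.1°
cos(C) = (a² + b² - c²)/(2ab) = 0.864499  →  C = 30.17°
Check: A + B + C = 180.0° ✓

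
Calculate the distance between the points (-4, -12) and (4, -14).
Using the distance formula: d = sqrt((x₂-x₁)² + (y₂-y₁)²)
dx = 4 - (-4) = 8
dy = (-14) - (-12) = -2
d = sqrt(8² + (-2)²) = sqrt(64 + 4) = sqrt(68) = 8.25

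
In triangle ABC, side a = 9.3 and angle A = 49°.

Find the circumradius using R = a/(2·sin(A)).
R = a/(2·sin(A)) = 9.3/(2·sin(49°))
R = 9.3/(2·0.754710) = 9.3/1.509419 = 6.161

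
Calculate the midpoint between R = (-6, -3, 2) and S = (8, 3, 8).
Midpoint = ((-6+8)/2, (-3+3)/2, (2+8)/2) = (1, 0, 5)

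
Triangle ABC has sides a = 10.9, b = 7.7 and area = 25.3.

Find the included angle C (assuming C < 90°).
Area = ½ab·sin(C)  →  sin(C) = 2·Area/(ab)
sin(C) = 2·25.3/(10.9·7.7) = 0.602883
C = arcsin(0.602883) = 37.08°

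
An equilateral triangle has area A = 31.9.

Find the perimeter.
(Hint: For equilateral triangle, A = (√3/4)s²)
A = (√3/4)s²  →  s² = 4A/√3 = 4·31.9/√3 = 73.6699
s = 8.58312
Perimeter = 3s = 25.75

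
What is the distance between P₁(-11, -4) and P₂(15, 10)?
Using the distance formula: d = sqrt((x₂-x₁)² + (y₂-y₁)²)
dx = 15 - (-11) = 26
dy = 10 - (-4) = 14
d = sqrt(26² + 14²) = sqrt(676 + 196) = sqrt(872) = 29.53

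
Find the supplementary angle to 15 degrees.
Supplementary angles sum to 180 degrees.
Other angle = 180 - 15
Other angle = 165 degrees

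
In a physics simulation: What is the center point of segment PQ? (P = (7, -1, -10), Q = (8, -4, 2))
Midpoint = ((7+8)/2, (-1-4)/2, (-10+2)/2) = (7.5, -2.5, -4)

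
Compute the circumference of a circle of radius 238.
Circumference = 2 * pi * r
Circumference = 2 * pi * 238
Circumference = 1495.40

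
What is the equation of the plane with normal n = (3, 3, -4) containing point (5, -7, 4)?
d = n·P = (3)(5) + (3)(-7) + (-4)(4) = -22
Plane: 3x + 3y - 4z = -22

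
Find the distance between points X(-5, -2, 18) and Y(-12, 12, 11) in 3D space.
d = √[(-7)² + (14)² + (-7)²] = √294 = 17.15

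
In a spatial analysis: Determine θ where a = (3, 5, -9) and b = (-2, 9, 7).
a·b = -24, |a|² = 115, |b|² = 134
cos θ = -24/√15410 ≈ -0.1933
θ ≈ 101.1°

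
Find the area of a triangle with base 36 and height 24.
Area = (1/2) * base * height
Area = (1/2) * 36 * 24
Area = 432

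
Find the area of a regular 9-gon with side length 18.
For a regular 9-gon with side length s = 18:
Apothem a = s / (2*tan(pi/9)) = 18 / (2*tan(pi/9)) ≈ 24.7273
Perimeter P = 9 * 18 = 162
Area = (1/2) * P * a = (1/2) * 162 * 24.7273 = 2002.91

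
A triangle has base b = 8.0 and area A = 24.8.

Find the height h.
A = ½bh  →  h = 2A/b
h = 2·24.8/8.0 = 6.2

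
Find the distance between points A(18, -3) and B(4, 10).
Using the distance formula: d = sqrt((x₂-x₁)² + (y₂-y₁)²)
dx = 4 - 18 = -14
dy = 10 - (-3) = 13
d = sqrt((-14)² + 13²) = sqrt(196 + 169) = sqrt(365) = 19.10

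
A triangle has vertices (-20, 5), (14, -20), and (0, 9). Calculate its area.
Using the coordinate formula: Area = (1/2)|x₁(y₂-y₃) + x₂(y₃-y₁) + x₃(y₁-y₂)|
Area = (1/2)|(-20)((-20)-9) + 14(9-5) + 0(5-(-20))|
Area = (1/2)|(-20)*(-29) + 14*4 + 0*25|
Area = (1/2)|580 + 56 + 0|
Area = (1/2)*636 = 318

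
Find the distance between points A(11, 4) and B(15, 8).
Using the distance formula: d = sqrt((x₂-x₁)² + (y₂-y₁)²)
dx = 15 - 11 = 4
dy = 8 - 4 = 4
d = sqrt(4² + 4²) = sqrt(16 + 16) = sqrt(32) = 5.66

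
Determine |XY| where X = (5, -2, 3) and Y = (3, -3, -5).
d = √[(-2)² + (-1)² + (-8)²] = √69 = 8.307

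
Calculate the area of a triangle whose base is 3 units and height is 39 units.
Area = (1/2) * base * height
Area = (1/2) * 3 * 39
Area = 58.50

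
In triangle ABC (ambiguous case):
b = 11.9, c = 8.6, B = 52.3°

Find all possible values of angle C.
sin(C)/c = sin(B)/b  →  sin(C) = c·sin(B)/b = 8.6·sin(52.3°)/11.9 = 0.571809
C₁ = arcsin(0.571809) = 34.88°,  C₂ = 180° - C₁ = 145.12°
Check C₂: A = 180° - 52.3° - 145.12° = -17.42° ≤ 0, rejected
C = 34.88° (one solution)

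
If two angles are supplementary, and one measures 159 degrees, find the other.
Supplementary angles sum to 180 degrees.
Other angle = 180 - 159
Other angle = 21 degrees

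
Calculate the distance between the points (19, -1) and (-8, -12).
Using the distance formula: d = sqrt((x₂-x₁)² + (y₂-y₁)²)
dx = (-8) - 19 = -27
dy = (-12) - (-1) = -11
d = sqrt((-27)² + (-11)²) = sqrt(729 + 121) = sqrt(850) = 29.15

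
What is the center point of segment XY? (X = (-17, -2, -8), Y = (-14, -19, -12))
Midpoint = ((-17-14)/2, (-2-19)/2, (-8-12)/2) = (-15.5, -10.5, -10)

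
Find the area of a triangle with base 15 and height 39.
Area = (1/2) * base * height
Area = (1/2) * 15 * 39
Area = 292.50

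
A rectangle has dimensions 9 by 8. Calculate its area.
Area = length * width
Area = 9 * 8
Area = 72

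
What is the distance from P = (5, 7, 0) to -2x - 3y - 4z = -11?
d = |(-2)(5) + (-3)(7) + (-4)(0) - (-11)| / √((-2)² + (-3)² + (-4)²) = 20/√29 = 3.714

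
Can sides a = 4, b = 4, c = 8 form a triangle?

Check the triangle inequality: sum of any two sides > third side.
No: 4 + 4 = 8 is not > 8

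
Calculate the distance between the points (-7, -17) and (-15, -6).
Using the distance formula: d = sqrt((x₂-x₁)² + (y₂-y₁)²)
dx = (-15) - (-7) = -8
dy = (-6) - (-17) = 11
d = sqrt((-8)² + 11²) = sqrt(64 + 121) = sqrt(185) = 13.60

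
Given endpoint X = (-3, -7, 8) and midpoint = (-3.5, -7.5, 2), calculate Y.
Y = (2×(-3.5) - (-3), 2×(-7.5) - (-7), 2×2 - 8) = (-4, -8, -4)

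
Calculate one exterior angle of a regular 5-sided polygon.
Exterior angle of a regular n-gon = 360/n
Exterior angle = 360/5
Exterior angle = 72 degrees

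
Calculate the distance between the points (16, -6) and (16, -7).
Using the distance formula: d = sqrt((x₂-x₁)² + (y₂-y₁)²)
dx = 16 - 16 = 0
dy = (-7) - (-6) = -1
d = sqrt(0² + (-1)²) = sqrt(0 + 1) = sqrt(1) = 1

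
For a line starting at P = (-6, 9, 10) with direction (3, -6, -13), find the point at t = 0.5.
P(0.5) = (-6 + 3(0.5), 9 + (-6)(0.5), 10 + (-13)(0.5)) = (-4.5, 6, 3.5)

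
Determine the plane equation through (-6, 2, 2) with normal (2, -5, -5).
d = n·P = (2)(-6) + (-5)(2) + (-5)(2) = -32
Plane: 2x - 5y - 5z = -32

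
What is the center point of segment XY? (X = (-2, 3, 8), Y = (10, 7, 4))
Midpoint = ((-2+10)/2, (3+7)/2, (8+4)/2) = (4, 5, 6)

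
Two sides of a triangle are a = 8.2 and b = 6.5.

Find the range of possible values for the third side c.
By the triangle inequality: |a - b| < c < a + b
|8.2 - 6.5| < c < 8.2 + 6.5
1.7 < c < 14.7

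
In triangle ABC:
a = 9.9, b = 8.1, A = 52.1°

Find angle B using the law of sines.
sin(B)/b = sin(A)/a
sin(B) = b·sin(A)/a = 8.1·sin(52.1°)/9.9 = 0.645614
B = arcsin(0.645614) = 40.21°  (b ≤ a, so B ≤ A and the acute solution is unique)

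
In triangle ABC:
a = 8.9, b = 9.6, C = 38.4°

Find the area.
Using A = ½ab·sin(C):
A = ½·8.9·9.6·sin(38.4°) = ½·85.44·0.621148 = 26.54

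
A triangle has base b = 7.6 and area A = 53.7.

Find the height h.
A = ½bh  →  h = 2A/b
h = 2·53.7/7.6 = 14.13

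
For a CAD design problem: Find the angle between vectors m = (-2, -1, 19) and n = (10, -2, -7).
m·n = -151, |m|² = 366, |n|² = 153
cos θ = -151/√55998 ≈ -0.6381
θ ≈ 129.7°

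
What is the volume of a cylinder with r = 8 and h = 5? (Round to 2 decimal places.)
Volume = pi * r² * h
Volume = pi * 8² * 5
Volume = pi * 64 * 5
Volume = pi * 320
Volume = 1005.31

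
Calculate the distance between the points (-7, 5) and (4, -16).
Using the distance formula: d = sqrt((x₂-x₁)² + (y₂-y₁)²)
dx = 4 - (-7) = 11
dy = (-16) - 5 = -21
d = sqrt(11² + (-21)²) = sqrt(121 + 441) = sqrt(562) = 23.71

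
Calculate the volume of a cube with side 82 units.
Volume = s³
Volume = 82³
Volume = 551368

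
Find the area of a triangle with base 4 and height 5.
Area = (1/2) * base * height
Area = (1/2) * 4 * 5
Area = 10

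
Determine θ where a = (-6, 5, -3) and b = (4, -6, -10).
a·b = -24, |a|² = 70, |b|² = 152
cos θ = -24/√10640 ≈ -0.2327
θ ≈ 103.5°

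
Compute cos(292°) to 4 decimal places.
cos(292 degrees) = 0.3746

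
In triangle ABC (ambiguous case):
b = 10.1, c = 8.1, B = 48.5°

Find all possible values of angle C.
sin(C)/c = sin(B)/b  →  sin(C) = c·sin(B)/b = 8.1·sin(48.5°)/10.1 = 0.600648
C₁ = arcsin(0.600648) = 36.92°,  C₂ = 180° - C₁ = 143.08°
Check C₂: A = 180° - 48.5° - 143.08° = -11.58° ≤ 0, rejected
C = 36.92° (one solution)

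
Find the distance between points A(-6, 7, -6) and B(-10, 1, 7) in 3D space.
d = √[(-4)² + (-6)² + (13)²] = √221 = 14.87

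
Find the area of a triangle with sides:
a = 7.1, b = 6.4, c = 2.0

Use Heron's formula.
s = (a+b+c)/2 = (7.1+6.4+2.0)/2 = 7.75
A = √(s(s-a)(s-b)(s-c)) = √(7.75·0.65·1.35·5.75)
A = √39.1036 = 6.253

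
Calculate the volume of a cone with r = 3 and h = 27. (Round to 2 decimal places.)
Volume = (1/3) * pi * r² * h
Volume = (1/3) * pi * 3² * 27
Volume = (1/3) * pi * 9 * 27
Volume = (1/3) * pi * 243
Volume = 254.47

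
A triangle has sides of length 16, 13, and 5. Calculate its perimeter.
Perimeter = sum of all sides
Perimeter = 16 + 13 + 5
Perimeter = 34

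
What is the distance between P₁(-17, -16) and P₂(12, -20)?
Using the distance formula: d = sqrt((x₂-x₁)² + (y₂-y₁)²)
dx = 12 - (-17) = 29
dy = (-20) - (-16) = -4
d = sqrt(29² + (-4)²) = sqrt(841 + 16) = sqrt(857) = 29.27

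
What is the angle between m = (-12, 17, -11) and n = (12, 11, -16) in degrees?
m·n = 219, |m|² = 554, |n|² = 521
cos θ = 219/√288634 ≈ 0.4076
θ ≈ 65.94°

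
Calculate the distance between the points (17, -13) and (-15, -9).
Using the distance formula: d = sqrt((x₂-x₁)² + (y₂-y₁)²)
dx = (-15) - 17 = -32
dy = (-9) - (-13) = 4
d = sqrt((-32)² + 4²) = sqrt(1024 + 16) = sqrt(1040) = 32.25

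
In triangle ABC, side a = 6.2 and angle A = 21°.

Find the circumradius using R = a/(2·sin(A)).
R = a/(2·sin(A)) = 6.2/(2·sin(21°))
R = 6.2/(2·0.358368) = 6.2/0.716736 = 8.65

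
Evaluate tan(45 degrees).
tan(45 degrees) = 1
Decimal approximation: 1.0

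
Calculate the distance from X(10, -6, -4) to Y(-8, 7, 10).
d = √[(-18)² + (13)² + (14)²] = √689 = 26.25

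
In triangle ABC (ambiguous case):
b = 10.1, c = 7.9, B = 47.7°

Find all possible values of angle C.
sin(C)/c = sin(B)/b  →  sin(C) = c·sin(B)/b = 7.9·sin(47.7°)/10.1 = 0.578523
C₁ = arcsin(0.578523) = 35.35°,  C₂ = 180° - C₁ = 144.65°
Check C₂: A = 180° - 47.7° - 144.65° = -12.35° ≤ 0, rejected
C = 35.35° (one solution)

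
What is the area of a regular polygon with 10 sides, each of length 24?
For a regular 10-gon with side length s = 24:
Apothem a = s / (2*tan(pi/10)) = 24 / (2*tan(pi/10)) ≈ 36.9322
Perimeter P = 10 * 24 = 240
Area = (1/2) * P * a = (1/2) * 240 * 36.9322 = 4431.86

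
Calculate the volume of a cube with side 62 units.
Volume = s³
Volume = 62³
Volume = 238328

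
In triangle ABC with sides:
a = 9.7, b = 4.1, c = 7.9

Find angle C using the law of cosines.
cos(C) = (a² + b² - c²)/(2ab)
cos(C) = (9.7² + 4.1² - 7.9²)/(2·9.7·4.1) = 48.49/79.54 = 0.609630
C = arccos(0.609630) = 52.44°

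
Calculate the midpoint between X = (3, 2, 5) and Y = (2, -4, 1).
Midpoint = ((3+2)/2, (2-4)/2, (5+1)/2) = (2.5, -1, 3)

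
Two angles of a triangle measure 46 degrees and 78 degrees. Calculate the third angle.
Sum of angles in a triangle = 180 degrees
Third angle = 180 - 46 - 78
Third angle = 56 degrees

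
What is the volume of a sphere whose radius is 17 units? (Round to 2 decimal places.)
Volume = (4/3) * pi * r³
Volume = (4/3) * pi * 17³
Volume = (4/3) * pi * 4913
Volume = 20579.53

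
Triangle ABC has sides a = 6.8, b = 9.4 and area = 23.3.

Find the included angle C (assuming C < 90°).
Area = ½ab·sin(C)  →  sin(C) = 2·Area/(ab)
sin(C) = 2·23.3/(6.8·9.4) = 0.729036
C = arcsin(0.729036) = 46.81°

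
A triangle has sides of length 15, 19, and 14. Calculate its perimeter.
Perimeter = sum of all sides
Perimeter = 15 + 19 + 14
Perimeter = 48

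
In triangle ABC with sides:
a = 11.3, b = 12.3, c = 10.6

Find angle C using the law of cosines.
cos(C) = (a² + b² - c²)/(2ab)
cos(C) = (11.3² + 12.3² - 10.6²)/(2·11.3·12.3) = 166.62/277.98 = 0.599396
C = arccos(0.599396) = 53.17°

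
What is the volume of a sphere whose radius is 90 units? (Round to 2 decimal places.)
Volume = (4/3) * pi * r³
Volume = (4/3) * pi * 90³
Volume = (4/3) * pi * 729000
Volume = 3053628.06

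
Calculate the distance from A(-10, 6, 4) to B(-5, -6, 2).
d = √[(5)² + (-12)² + (-2)²] = √173 = 13.15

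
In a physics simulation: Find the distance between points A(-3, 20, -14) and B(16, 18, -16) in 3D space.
d = √[(19)² + (-2)² + (-2)²] = √369 = 19.21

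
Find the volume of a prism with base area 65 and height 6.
Volume = base area * height
Volume = 65 * 6
Volume = 390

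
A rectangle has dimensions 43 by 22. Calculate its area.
Area = length * width
Area = 43 * 22
Area = 946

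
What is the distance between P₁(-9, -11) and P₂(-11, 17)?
Using the distance formula: d = sqrt((x₂-x₁)² + (y₂-y₁)²)
dx = (-11) - (-9) = -2
dy = 17 - (-11) = 28
d = sqrt((-2)² + 28²) = sqrt(4 + 784) = sqrt(788) = 28.07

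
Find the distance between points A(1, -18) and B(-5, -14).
Using the distance formula: d = sqrt((x₂-x₁)² + (y₂-y₁)²)
dx = (-5) - 1 = -6
dy = (-14) - (-18) = 4
d = sqrt((-6)² + 4²) = sqrt(36 + 16) = sqrt(52) = 7.21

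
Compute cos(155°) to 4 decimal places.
cos(155 degrees) = -0.9063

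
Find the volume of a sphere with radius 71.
Volume = (4/3) * pi * r³
Volume = (4/3) * pi * 71³
Volume = (4/3) * pi * 357911
Volume = 1499214.09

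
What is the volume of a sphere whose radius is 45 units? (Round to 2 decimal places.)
Volume = (4/3) * pi * r³
Volume = (4/3) * pi * 45³
Volume = (4/3) * pi * 91125
Volume = 381703.51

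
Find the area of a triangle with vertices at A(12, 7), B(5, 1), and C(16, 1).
Using the coordinate formula: Area = (1/2)|x₁(y₂-y₃) + x₂(y₃-y₁) + x₃(y₁-y₂)|
Area = (1/2)|12(1-1) + 5(1-7) + 16(7-1)|
Area = (1/2)|12*0 + 5*(-6) + 16*6|
Area = (1/2)|0 + (-30) + 96|
Area = (1/2)*66 = 33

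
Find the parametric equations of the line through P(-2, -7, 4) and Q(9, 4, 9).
Direction vector d = Q - P = (11, 11, 5)
x = -2 + 11t, y = -7 + 11t, z = 4 + 5t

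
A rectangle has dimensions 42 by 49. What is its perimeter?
Perimeter = 2 * (length + width)
Perimeter = 2 * (42 + 49)
Perimeter = 2 * 91
Perimeter = 182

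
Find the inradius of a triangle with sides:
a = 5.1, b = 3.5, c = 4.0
s = (a+b+c)/2 = (5.1+3.5+4.0)/2 = 6.3
Area = √(s(s-a)(s-b)(s-c)) = √(6.3·1.2·2.8·2.3) = 6.97756
r = Area/s = 6.97756/6.3 = 1.108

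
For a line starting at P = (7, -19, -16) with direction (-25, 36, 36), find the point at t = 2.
P(2) = (7 + (-25)(2), -19 + 36(2), -16 + 36(2)) = (-43, 53, 56)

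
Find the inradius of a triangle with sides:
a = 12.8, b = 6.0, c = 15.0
s = (a+b+c)/2 = (12.8+6.0+15.0)/2 = 16.9
Area = √(s(s-a)(s-b)(s-c)) = √(16.9·4.1·10.9·1.9) = 37.8813
r = Area/s = 37.8813/16.9 = 2.241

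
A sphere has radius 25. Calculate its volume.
Volume = (4/3) * pi * r³
Volume = (4/3) * pi * 25³
Volume = (4/3) * pi * 15625
Volume = 65449.85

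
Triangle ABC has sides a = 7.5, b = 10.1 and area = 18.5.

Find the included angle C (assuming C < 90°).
Area = ½ab·sin(C)  →  sin(C) = 2·Area/(ab)
sin(C) = 2·18.5/(7.5·10.1) = 0.488449
C = arcsin(0.488449) = 29.24°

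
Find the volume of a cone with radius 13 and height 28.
Volume = (1/3) * pi * r² * h
Volume = (1/3) * pi * 13² * 28
Volume = (1/3) * pi * 169 * 28
Volume = (1/3) * pi * 4732
Volume = 4955.34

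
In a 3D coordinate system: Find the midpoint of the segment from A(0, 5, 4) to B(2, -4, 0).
Midpoint = ((0+2)/2, (5-4)/2, (4+0)/2) = (1, 0.5, 2)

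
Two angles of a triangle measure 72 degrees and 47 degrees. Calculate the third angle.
Sum of angles in a triangle = 180 degrees
Third angle = 180 - 72 - 47
Third angle = 61 degrees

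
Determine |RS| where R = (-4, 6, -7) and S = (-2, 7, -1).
d = √[(2)² + (1)² + (6)²] = √41 = 6.403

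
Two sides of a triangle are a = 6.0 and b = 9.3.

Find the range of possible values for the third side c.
By the triangle inequality: |a - b| < c < a + b
|6.0 - 9.3| < c < 6.0 + 9.3
3.3 < c < 15.3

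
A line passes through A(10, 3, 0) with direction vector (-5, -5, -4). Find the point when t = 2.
P(2) = (10 + (-5)(2), 3 + (-5)(2), 0 + (-4)(2)) = (0, -7, -8)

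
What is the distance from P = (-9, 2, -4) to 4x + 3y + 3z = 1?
d = |4(-9) + 3(2) + 3(-4) - (1)| / √(4² + 3² + 3²) = 43/√34 = 7.374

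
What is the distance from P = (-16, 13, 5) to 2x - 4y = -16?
d = |2(-16) + (-4)(13) + 0(5) - (-16)| / √(2² + (-4)² + 0²) = 68/√20 = 15.21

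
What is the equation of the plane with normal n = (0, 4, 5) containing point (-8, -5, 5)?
d = n·P = (0)(-8) + (4)(-5) + (5)(5) = 5
Plane: 4y + 5z = 5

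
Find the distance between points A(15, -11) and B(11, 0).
Using the distance formula: d = sqrt((x₂-x₁)² + (y₂-y₁)²)
dx = 11 - 15 = -4
dy = 0 - (-11) = 11
d = sqrt((-4)² + 11²) = sqrt(16 + 121) = sqrt(137) = 11.70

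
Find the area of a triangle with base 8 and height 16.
Area = (1/2) * base * height
Area = (1/2) * 8 * 16
Area = 64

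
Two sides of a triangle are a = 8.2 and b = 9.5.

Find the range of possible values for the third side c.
By the triangle inequality: |a - b| < c < a + b
|8.2 - 9.5| < c < 8.2 + 9.5
1.3 < c < 17.7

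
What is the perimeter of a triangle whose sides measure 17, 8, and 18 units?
Perimeter = sum of all sides
Perimeter = 17 + 8 + 18
Perimeter = 43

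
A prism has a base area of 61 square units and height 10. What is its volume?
Volume = base area * height
Volume = 61 * 10
Volume = 610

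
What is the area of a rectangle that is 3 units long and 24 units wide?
Area = length * width
Area = 3 * 24
Area = 72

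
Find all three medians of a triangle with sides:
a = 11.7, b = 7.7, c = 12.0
Using m_x = ½√(2y² + 2z² - x²):
m_a = ½√(2·7.7² + 2·12.0² - 11.7²) = ½√269.69 = 8.211
m_b = ½√(2·11.7² + 2·12.0² - 7.7²) = ½√502.49 = 11.21
m_c = ½√(2·11.7² + 2·7.7² - 12.0²) = ½√248.36 = 7.88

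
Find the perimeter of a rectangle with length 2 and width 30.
Perimeter = 2 * (length + width)
Perimeter = 2 * (2 + 30)
Perimeter = 2 * 32
Perimeter = 64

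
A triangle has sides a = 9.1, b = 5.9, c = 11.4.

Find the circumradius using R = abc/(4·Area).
s = (a+b+c)/2 = 13.2
Area = √(s(s-a)(s-b)(s-c)) = √(13.2·4.1·7.3·1.8) = 26.6671
R = abc/(4·Area) = (9.1·5.9·11.4)/(4·26.6671) = 612.066/106.6684 = 5.738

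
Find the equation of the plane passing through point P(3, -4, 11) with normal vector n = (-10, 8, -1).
d = n·P = (-10)(3) + (8)(-4) + (-1)(11) = -73
Plane: -10x + 8y - z = -73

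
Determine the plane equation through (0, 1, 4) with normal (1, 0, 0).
d = n·P = (1)(0) + (0)(1) + (0)(4) = 0
Plane: x = 0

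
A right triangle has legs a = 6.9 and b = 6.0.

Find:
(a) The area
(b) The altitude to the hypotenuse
(a) Area = ½ab = ½·6.9·6.0 = 20.7
(b) Hypotenuse c = √(6.9² + 6.0²) = √83.61 = 9.14385
    Area = ½·c·h_c  →  h_c = 2·Area/c = 2·20.7/9.14385 = 4.528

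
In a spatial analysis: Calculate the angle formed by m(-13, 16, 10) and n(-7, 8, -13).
m·n = 89, |m|² = 525, |n|² = 282
cos θ = 89/√148050 ≈ 0.2313
θ ≈ 76.63°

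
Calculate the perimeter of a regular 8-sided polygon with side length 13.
Perimeter = number of sides * side length
Perimeter = 8 * 13
Perimeter = 104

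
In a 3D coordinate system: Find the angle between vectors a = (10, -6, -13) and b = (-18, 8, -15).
a·b = -33, |a|² = 305, |b|² = 613
cos θ = -33/√186965 ≈ -0.07632
θ ≈ 94.38°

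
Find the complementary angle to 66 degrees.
Complementary angles sum to 90 degrees.
Other angle = 90 - 66
Other angle = 24 degrees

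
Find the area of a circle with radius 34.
Area = pi * r²
Area = pi * 34²
Area = pi * 1156
Area = 3631.68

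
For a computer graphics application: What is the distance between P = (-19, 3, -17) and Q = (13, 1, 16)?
d = √[(32)² + (-2)² + (33)²] = √2117 = 46.01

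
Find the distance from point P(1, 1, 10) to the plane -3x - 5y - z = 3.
d = |(-3)(1) + (-5)(1) + (-1)(10) - (3)| / √((-3)² + (-5)² + (-1)²) = 21/√35 = 3.55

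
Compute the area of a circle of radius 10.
Area = pi * r²
Area = pi * 10²
Area = pi * 100
Area = 314.16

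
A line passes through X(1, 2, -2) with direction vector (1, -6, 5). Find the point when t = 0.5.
P(0.5) = (1 + 1(0.5), 2 + (-6)(0.5), -2 + 5(0.5)) = (1.5, -1, 0.5)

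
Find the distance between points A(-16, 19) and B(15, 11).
Using the distance formula: d = sqrt((x₂-x₁)² + (y₂-y₁)²)
dx = 15 - (-16) = 31
dy = 11 - 19 = -8
d = sqrt(31² + (-8)²) = sqrt(961 + 64) = sqrt(1025) = 32.02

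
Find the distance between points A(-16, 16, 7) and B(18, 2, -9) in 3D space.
d = √[(34)² + (-14)² + (-16)²] = √1608 = 40.1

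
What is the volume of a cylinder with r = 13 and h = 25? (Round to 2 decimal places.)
Volume = pi * r² * h
Volume = pi * 13² * 25
Volume = pi * 169 * 25
Volume = pi * 4225
Volume = 13273.23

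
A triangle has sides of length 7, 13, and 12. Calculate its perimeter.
Perimeter = sum of all sides
Perimeter = 7 + 13 + 12
Perimeter = 32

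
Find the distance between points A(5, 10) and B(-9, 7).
Using the distance formula: d = sqrt((x₂-x₁)² + (y₂-y₁)²)
dx = (-9) - 5 = -14
dy = 7 - 10 = -3
d = sqrt((-14)² + (-3)²) = sqrt(196 + 9) = sqrt(205) = 14.32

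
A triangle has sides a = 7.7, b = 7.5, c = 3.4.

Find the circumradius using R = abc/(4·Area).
s = (a+b+c)/2 = 9.3
Area = √(s(s-a)(s-b)(s-c)) = √(9.3·1.6·1.8·5.9) = 12.5708
R = abc/(4·Area) = (7.7·7.5·3.4)/(4·12.5708) = 196.35/50.2832 = 3.905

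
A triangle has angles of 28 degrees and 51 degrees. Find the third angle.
Sum of angles in a triangle = 180 degrees
Third angle = 180 - 28 - 51
Third angle = 101 degrees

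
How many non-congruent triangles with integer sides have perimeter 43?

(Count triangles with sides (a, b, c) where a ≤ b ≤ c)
With a ≤ b ≤ c and a + b + c = 43, the triangle inequality a + b > c gives c < 43/2, so c ≤ 21.
Iterate a from 1 to ⌊p/3⌋ = 14; for each a, b ranges from a to ⌊(p−a)/2⌋ with c = p − a − b, keeping only c ≥ b.
Triples: (1, 21, 21), (2, 20, 21), (3, 19, 21), …
Count = 44 triangles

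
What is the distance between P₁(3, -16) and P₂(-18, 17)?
Using the distance formula: d = sqrt((x₂-x₁)² + (y₂-y₁)²)
dx = (-18) - 3 = -21
dy = 17 - (-16) = 33
d = sqrt((-21)² + 33²) = sqrt(441 + 1089) = sqrt(1530) = 39.12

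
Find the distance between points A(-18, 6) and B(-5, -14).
Using the distance formula: d = sqrt((x₂-x₁)² + (y₂-y₁)²)
dx = (-5) - (-18) = 13
dy = (-14) - 6 = -20
d = sqrt(13² + (-20)²) = sqrt(169 + 400) = sqrt(569) = 23.85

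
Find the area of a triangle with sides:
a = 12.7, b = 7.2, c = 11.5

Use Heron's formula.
s = (a+b+c)/2 = (12.7+7.2+11.5)/2 = 15.7
A = √(s(s-a)(s-b)(s-c)) = √(15.7·3·8.5·4.2)
A = √1681.47 = 41.01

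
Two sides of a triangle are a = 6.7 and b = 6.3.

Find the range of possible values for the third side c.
By the triangle inequality: |a - b| < c < a + b
|6.7 - 6.3| < c < 6.7 + 6.3
0.4 < c < 13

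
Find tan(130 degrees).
tan(130 degrees) = -1.1918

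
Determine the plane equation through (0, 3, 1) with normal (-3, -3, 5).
d = n·P = (-3)(0) + (-3)(3) + (5)(1) = -4
Plane: -3x - 3y + 5z = -4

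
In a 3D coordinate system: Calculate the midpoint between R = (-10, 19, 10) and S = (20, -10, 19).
Midpoint = ((-10+20)/2, (19-10)/2, (10+19)/2) = (5, 4.5, 14.5)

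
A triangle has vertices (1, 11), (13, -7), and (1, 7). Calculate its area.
Using the coordinate formula: Area = (1/2)|x₁(y₂-y₃) + x₂(y₃-y₁) + x₃(y₁-y₂)|
Area = (1/2)|1((-7)-7) + 13(7-11) + 1(11-(-7))|
Area = (1/2)|1*(-14) + 13*(-4) + 1*18|
Area = (1/2)|(-14) + (-52) + 18|
Area = (1/2)*48 = 24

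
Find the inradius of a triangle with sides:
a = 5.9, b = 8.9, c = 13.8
s = (a+b+c)/2 = (5.9+8.9+13.8)/2 = 14.3
Area = √(s(s-a)(s-b)(s-c)) = √(14.3·8.4·5.4·0.5) = 18.009
r = Area/s = 18.009/14.3 = 1.259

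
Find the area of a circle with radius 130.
Area = pi * r²
Area = pi * 130²
Area = pi * 16900
Area = 53092.92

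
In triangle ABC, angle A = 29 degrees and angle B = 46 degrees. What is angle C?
Sum of angles in a triangle = 180 degrees
Third angle = 180 - 29 - 46
Third angle = 105 degrees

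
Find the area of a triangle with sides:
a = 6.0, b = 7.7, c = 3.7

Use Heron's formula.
s = (a+b+c)/2 = (6.0+7.7+3.7)/2 = 8.7
A = √(s(s-a)(s-b)(s-c)) = √(8.7·2.7·1·5)
A = √117.45 = 10.84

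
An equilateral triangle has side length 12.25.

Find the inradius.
For an equilateral triangle, r = s/(2√3) where s is the side.
r = 12.25/(2√3) = 12.25/3.464102 = 3.536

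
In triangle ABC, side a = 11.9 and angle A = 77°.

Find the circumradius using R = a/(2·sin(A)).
R = a/(2·sin(A)) = 11.9/(2·sin(77°))
R = 11.9/(2·0.974370) = 11.9/1.948740 = 6.107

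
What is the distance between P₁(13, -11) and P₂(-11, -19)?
Using the distance formula: d = sqrt((x₂-x₁)² + (y₂-y₁)²)
dx = (-11) - 13 = -24
dy = (-19) - (-11) = -8
d = sqrt((-24)² + (-8)²) = sqrt(576 + 64) = sqrt(640) = 25.30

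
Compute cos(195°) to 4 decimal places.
cos(195 degrees) = -0.9659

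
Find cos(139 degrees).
cos(139 degrees) = -0.7547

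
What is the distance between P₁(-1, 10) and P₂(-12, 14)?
Using the distance formula: d = sqrt((x₂-x₁)² + (y₂-y₁)²)
dx = (-12) - (-1) = -11
dy = 14 - 10 = 4
d = sqrt((-11)² + 4²) = sqrt(121 + 16) = sqrt(137) = 11.70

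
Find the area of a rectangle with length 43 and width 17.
Area = length * width
Area = 43 * 17
Area = 731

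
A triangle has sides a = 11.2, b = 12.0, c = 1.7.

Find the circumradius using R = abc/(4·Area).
s = (a+b+c)/2 = 12.45
Area = √(s(s-a)(s-b)(s-c)) = √(12.45·1.25·0.45·10.75) = 8.67661
R = abc/(4·Area) = (11.2·12.0·1.7)/(4·8.67661) = 228.48/34.70644 = 6.583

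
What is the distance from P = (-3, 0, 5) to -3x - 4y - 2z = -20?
d = |(-3)(-3) + (-4)(0) + (-2)(5) - (-20)| / √((-3)² + (-4)² + (-2)²) = 19/√29 = 3.528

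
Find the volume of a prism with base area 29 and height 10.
Volume = base area * height
Volume = 29 * 10
Volume = 290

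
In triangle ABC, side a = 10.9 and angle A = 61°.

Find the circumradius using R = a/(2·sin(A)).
R = a/(2·sin(A)) = 10.9/(2·sin(61°))
R = 10.9/(2·0.874620) = 10.9/1.749239 = 6.231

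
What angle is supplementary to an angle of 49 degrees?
Supplementary angles sum to 180 degrees.
Other angle = 180 - 49
Other angle = 131 degrees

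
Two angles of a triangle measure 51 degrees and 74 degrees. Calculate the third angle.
Sum of angles in a triangle = 180 degrees
Third angle = 180 - 51 - 74
Third angle = 55 degrees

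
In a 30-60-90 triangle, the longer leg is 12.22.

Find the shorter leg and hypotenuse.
In a 30-60-90 triangle, sides are in ratio 1 : √3 : 2.
Long leg = short leg·√3  →  short leg = 12.22/√3 = 7.055
Hypotenuse = 2·(short leg) = 2·12.22/√3 = 14.11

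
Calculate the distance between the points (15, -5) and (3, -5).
Using the distance formula: d = sqrt((x₂-x₁)² + (y₂-y₁)²)
dx = 3 - 15 = -12
dy = (-5) - (-5) = 0
d = sqrt((-12)² + 0²) = sqrt(144 + 0) = sqrt(144) = 12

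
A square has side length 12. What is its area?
Area = s²
Area = 12²
Area = 144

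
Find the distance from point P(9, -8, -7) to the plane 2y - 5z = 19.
d = |0(9) + 2(-8) + (-5)(-7) - (19)| / √(0² + 2² + (-5)²) = 0/√29 = 0.0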